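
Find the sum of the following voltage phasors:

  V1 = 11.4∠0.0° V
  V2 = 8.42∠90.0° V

Step 1 — Convert each phasor to rectangular form:
  V1 = 11.4·(cos(0.0°) + j·sin(0.0°)) = 11.4 V
  V2 = 8.42·(cos(90.0°) + j·sin(90.0°)) = 0 + j8.42 V
Step 2 — Sum components: V_total = 11.4 + j8.42 V.
Step 3 — Convert to polar: |V_total| = 14.17 V, ∠V_total = 36.4°.

V_total = 14.17∠36.4° V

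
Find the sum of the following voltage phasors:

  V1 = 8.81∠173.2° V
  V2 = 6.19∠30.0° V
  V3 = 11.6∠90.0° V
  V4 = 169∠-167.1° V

Step 1 — Convert each phasor to rectangular form:
  V1 = 8.81·(cos(173.2°) + j·sin(173.2°)) = -8.748 + j1.043 V
  V2 = 6.19·(cos(30.0°) + j·sin(30.0°)) = 5.361 + j3.095 V
  V3 = 11.6·(cos(90.0°) + j·sin(90.0°)) = 0 + j11.6 V
  V4 = 169·(cos(-167.1°) + j·sin(-167.1°)) = -164.7 - j37.73 V
Step 2 — Sum components: V_total = -168.1 - j21.99 V.
Step 3 — Convert to polar: |V_total| = 169.6 V, ∠V_total = -172.5°.

V_total = 169.6∠-172.5° V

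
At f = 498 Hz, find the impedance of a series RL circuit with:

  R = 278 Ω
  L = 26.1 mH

Step 1 — Angular frequency: ω = 2π·f = 2π·498 = 3129 rad/s.
Step 2 — Component impedances:
  R: Z = R = 278 Ω
  L: Z = jωL = j·3129·0.0261 = 0 + j81.67 Ω
Step 3 — Series combination: Z_total = R + L = 278 + j81.67 Ω = 289.7∠16.4° Ω.

Z = 278 + j81.67 Ω = 289.7∠16.4° Ω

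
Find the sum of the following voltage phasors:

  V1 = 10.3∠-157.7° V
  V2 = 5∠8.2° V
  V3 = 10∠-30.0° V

Step 1 — Convert each phasor to rectangular form:
  V1 = 10.3·(cos(-157.7°) + j·sin(-157.7°)) = -9.53 - j3.908 V
  V2 = 5·(cos(8.2°) + j·sin(8.2°)) = 4.949 + j0.7131 V
  V3 = 10·(cos(-30.0°) + j·sin(-30.0°)) = 8.66 - j5 V
Step 2 — Sum components: V_total = 4.079 - j8.195 V.
Step 3 — Convert to polar: |V_total| = 9.154 V, ∠V_total = -63.5°.

V_total = 9.154∠-63.5° V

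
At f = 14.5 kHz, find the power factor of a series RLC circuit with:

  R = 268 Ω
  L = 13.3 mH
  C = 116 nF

Step 1 — Angular frequency: ω = 2π·f = 2π·1.45e+04 = 9.111e+04 rad/s.
Step 2 — Component impedances:
  R: Z = R = 268 Ω
  L: Z = jωL = j·9.111e+04·0.0133 = 0 + j1212 Ω
  C: Z = 1/(jωC) = -j/(ω·C) = 0 - j94.62 Ω
Step 3 — Series combination: Z_total = R + L + C = 268 + j1117 Ω = 1149∠76.5° Ω.
Step 4 — Power factor: PF = cos(φ) = Re(Z)/|Z| = 268/1148.8 = 0.2333.
Step 5 — Type: Im(Z) = 1117 ⇒ lagging (phase φ = 76.5°).

PF = 0.2333 (lagging, φ = 76.5°)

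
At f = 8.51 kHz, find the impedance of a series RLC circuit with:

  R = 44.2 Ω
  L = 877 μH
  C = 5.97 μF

Step 1 — Angular frequency: ω = 2π·f = 2π·8510 = 5.347e+04 rad/s.
Step 2 — Component impedances:
  R: Z = R = 44.2 Ω
  L: Z = jωL = j·5.347e+04·0.000877 = 0 + j46.89 Ω
  C: Z = 1/(jωC) = -j/(ω·C) = 0 - j3.133 Ω
Step 3 — Series combination: Z_total = R + L + C = 44.2 + j43.76 Ω = 62.2∠44.7° Ω.

Z = 44.2 + j43.76 Ω = 62.2∠44.7° Ω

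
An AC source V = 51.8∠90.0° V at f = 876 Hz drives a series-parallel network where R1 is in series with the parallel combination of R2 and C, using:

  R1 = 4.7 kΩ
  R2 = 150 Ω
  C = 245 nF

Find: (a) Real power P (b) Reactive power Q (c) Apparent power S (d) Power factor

Step 1 — Angular frequency: ω = 2π·f = 2π·876 = 5504 rad/s.
Step 2 — Component impedances:
  R1: Z = R = 4700 Ω
  R2: Z = R = 150 Ω
  C: Z = 1/(jωC) = -j/(ω·C) = 0 - j741.6 Ω
Step 3 — Parallel branch: R2 || C = 1/(1/R2 + 1/C) = 144.1 - j29.15 Ω.
Step 4 — Series with R1: Z_total = R1 + (R2 || C) = 4844 - j29.15 Ω = 4844∠-0.3° Ω.
Step 5 — Source phasor: V = 51.8∠90.0° V = 0 + j51.8 V.
Step 6 — Current: I = V / Z = -6.434e-05 + j0.01069 A = 0.01069∠90.3° A.
Step 7 — Complex power: S = V·I* = 0.5539 - j0.003333 VA.
Step 8 — Real power: P = Re(S) = 0.5539 W.
Step 9 — Reactive power: Q = Im(S) = -0.003333 VAR.
Step 10 — Apparent power: |S| = 0.5539 VA.
Step 11 — Power factor: PF = P/|S| = 1 (leading).

(a) P = 0.5539 W  (b) Q = -0.003333 VAR  (c) S = 0.5539 VA  (d) PF = 1 (leading)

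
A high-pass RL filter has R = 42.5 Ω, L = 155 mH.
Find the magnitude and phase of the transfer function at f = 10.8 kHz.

Step 1 — Angular frequency: ω = 2π·1.08e+04 = 6.786e+04 rad/s.
Step 2 — Transfer function: H(jω) = jωL/(R + jωL).
Step 3 — Numerator jωL = j·1.052e+04; denominator R + jωL = 42.5 + j1.052e+04.
Step 4 — H = 1 + j0.004041.
Step 5 — Magnitude: |H| = 1 (-0.0 dB); phase: φ = 0.2°.

|H| = 1 (-0.0 dB), φ = 0.2°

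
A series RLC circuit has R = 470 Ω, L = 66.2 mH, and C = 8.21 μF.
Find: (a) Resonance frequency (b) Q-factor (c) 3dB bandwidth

Step 1 — Resonance: ω₀ = 1/√(LC) = 1/√(0.0662·8.21e-06) = 1356 rad/s.
Step 2 — f₀ = ω₀/(2π) = 215.9 Hz.
Step 3 — Series Q: Q = ω₀L/R = 1356·0.0662/470 = 0.1911.
Step 4 — Bandwidth: Δω = ω₀/Q = 7100 rad/s; BW = Δω/(2π) = 1130 Hz.

(a) f₀ = 215.9 Hz  (b) Q = 0.1911  (c) BW = 1130 Hz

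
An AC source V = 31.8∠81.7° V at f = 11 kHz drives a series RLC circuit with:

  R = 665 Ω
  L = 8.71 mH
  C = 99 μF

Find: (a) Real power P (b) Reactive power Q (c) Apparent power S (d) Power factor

Step 1 — Angular frequency: ω = 2π·f = 2π·1.1e+04 = 6.912e+04 rad/s.
Step 2 — Component impedances:
  R: Z = R = 665 Ω
  L: Z = jωL = j·6.912e+04·0.00871 = 0 + j602 Ω
  C: Z = 1/(jωC) = -j/(ω·C) = 0 - j0.1461 Ω
Step 3 — Series combination: Z_total = R + L + C = 665 + j601.8 Ω = 896.9∠42.1° Ω.
Step 4 — Source phasor: V = 31.8∠81.7° V = 4.591 + j31.47 V.
Step 5 — Current: I = V / Z = 0.02734 + j0.02258 A = 0.03546∠39.6° A.
Step 6 — Complex power: S = V·I* = 0.836 + j0.7566 VA.
Step 7 — Real power: P = Re(S) = 0.836 W.
Step 8 — Reactive power: Q = Im(S) = 0.7566 VAR.
Step 9 — Apparent power: |S| = 1.127 VA.
Step 10 — Power factor: PF = P/|S| = 0.7414 (lagging).

(a) P = 0.836 W  (b) Q = 0.7566 VAR  (c) S = 1.127 VA  (d) PF = 0.7414 (lagging)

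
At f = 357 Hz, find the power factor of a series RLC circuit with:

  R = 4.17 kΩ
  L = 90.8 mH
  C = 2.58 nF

Step 1 — Angular frequency: ω = 2π·f = 2π·357 = 2243 rad/s.
Step 2 — Component impedances:
  R: Z = R = 4170 Ω
  L: Z = jωL = j·2243·0.0908 = 0 + j203.7 Ω
  C: Z = 1/(jωC) = -j/(ω·C) = 0 - j1.728e+05 Ω
Step 3 — Series combination: Z_total = R + L + C = 4170 - j1.726e+05 Ω = 1.726e+05∠-88.6° Ω.
Step 4 — Power factor: PF = cos(φ) = Re(Z)/|Z| = 4170/1.7264e+05 = 0.02415.
Step 5 — Type: Im(Z) = -1.726e+05 ⇒ leading (phase φ = -88.6°).

PF = 0.02415 (leading, φ = -88.6°)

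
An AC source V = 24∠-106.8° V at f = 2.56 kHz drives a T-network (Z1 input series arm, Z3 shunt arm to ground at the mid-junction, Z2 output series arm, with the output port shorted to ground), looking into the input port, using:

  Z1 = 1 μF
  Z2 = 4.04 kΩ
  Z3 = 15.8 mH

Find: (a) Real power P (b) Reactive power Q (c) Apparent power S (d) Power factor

Step 1 — Angular frequency: ω = 2π·f = 2π·2560 = 1.608e+04 rad/s.
Step 2 — Component impedances:
  Z1: Z = 1/(jωC) = -j/(ω·C) = 0 - j62.17 Ω
  Z2: Z = R = 4040 Ω
  Z3: Z = jωL = j·1.608e+04·0.0158 = 0 + j254.1 Ω
Step 3 — With the output port shorted to ground, the output series arm Z2 runs from the junction to ground; the shunt arm Z3 also runs from the junction to ground. They appear in parallel: Z3 || Z2 = 15.92 + j253.1 Ω.
Step 4 — Series with input arm Z1: Z_in = Z1 + (Z3 || Z2) = 15.92 + j191 Ω = 191.6∠85.2° Ω.
Step 5 — Source phasor: V = 24∠-106.8° V = -6.937 - j22.98 V.
Step 6 — Current: I = V / Z = -0.1225 + j0.02611 A = 0.1252∠168.0° A.
Step 7 — Complex power: S = V·I* = 0.2498 + j2.995 VA.
Step 8 — Real power: P = Re(S) = 0.2498 W.
Step 9 — Reactive power: Q = Im(S) = 2.995 VAR.
Step 10 — Apparent power: |S| = 3.006 VA.
Step 11 — Power factor: PF = P/|S| = 0.0831 (lagging).

(a) P = 0.2498 W  (b) Q = 2.995 VAR  (c) S = 3.006 VA  (d) PF = 0.0831 (lagging)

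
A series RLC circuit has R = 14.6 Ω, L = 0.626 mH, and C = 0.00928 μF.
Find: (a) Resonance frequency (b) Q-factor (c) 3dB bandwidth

Step 1 — Resonance: ω₀ = 1/√(LC) = 1/√(0.000626·9.28e-09) = 4.149e+05 rad/s.
Step 2 — f₀ = ω₀/(2π) = 6.603e+04 Hz.
Step 3 — Series Q: Q = ω₀L/R = 4.149e+05·0.000626/14.6 = 17.79.
Step 4 — Bandwidth: Δω = ω₀/Q = 2.332e+04 rad/s; BW = Δω/(2π) = 3712 Hz.

(a) f₀ = 6.603e+04 Hz  (b) Q = 17.79  (c) BW = 3712 Hz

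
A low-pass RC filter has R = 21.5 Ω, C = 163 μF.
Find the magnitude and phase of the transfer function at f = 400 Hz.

Step 1 — Angular frequency: ω = 2π·400 = 2513 rad/s.
Step 2 — Transfer function: H(jω) = 1/(1 + jωRC).
Step 3 — Denominator: 1 + jωRC = 1 + j·2513·21.5·0.000163 = 1 + j8.808.
Step 4 — H = 0.01273 - j0.1121.
Step 5 — Magnitude: |H| = 0.1128 (-19.0 dB); phase: φ = -83.5°.

|H| = 0.1128 (-19.0 dB), φ = -83.5°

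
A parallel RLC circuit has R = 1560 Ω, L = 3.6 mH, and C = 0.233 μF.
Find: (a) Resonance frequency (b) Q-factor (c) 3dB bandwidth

Step 1 — Resonance: ω₀ = 1/√(LC) = 1/√(0.0036·2.33e-07) = 3.453e+04 rad/s.
Step 2 — f₀ = ω₀/(2π) = 5495 Hz.
Step 3 — Parallel Q: Q = R/(ω₀L) = 1560/(3.453e+04·0.0036) = 12.55.
Step 4 — Bandwidth: Δω = ω₀/Q = 2751 rad/s; BW = Δω/(2π) = 437.9 Hz.

(a) f₀ = 5495 Hz  (b) Q = 12.55  (c) BW = 437.9 Hz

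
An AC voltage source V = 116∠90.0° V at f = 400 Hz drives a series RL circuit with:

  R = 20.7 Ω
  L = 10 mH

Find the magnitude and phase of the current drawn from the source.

Step 1 — Angular frequency: ω = 2π·f = 2π·400 = 2513 rad/s.
Step 2 — Component impedances:
  R: Z = R = 20.7 Ω
  L: Z = jωL = j·2513·0.01 = 0 + j25.13 Ω
Step 3 — Series combination: Z_total = R + L = 20.7 + j25.13 Ω = 32.56∠50.5° Ω.
Step 4 — Source phasor: V = 116∠90.0° V = 0 + j116 V.
Step 5 — Ohm's law: I = V / Z_total = (0 + j116) / (20.7 + j25.13) = 2.75 + j2.265 A.
Step 6 — Convert to polar: |I| = 3.563 A, ∠I = 39.5°.

I = 3.563∠39.5° A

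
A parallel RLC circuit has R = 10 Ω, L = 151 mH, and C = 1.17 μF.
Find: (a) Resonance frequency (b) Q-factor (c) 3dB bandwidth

Step 1 — Resonance: ω₀ = 1/√(LC) = 1/√(0.151·1.17e-06) = 2379 rad/s.
Step 2 — f₀ = ω₀/(2π) = 378.7 Hz.
Step 3 — Parallel Q: Q = R/(ω₀L) = 10/(2379·0.151) = 0.02784.
Step 4 — Bandwidth: Δω = ω₀/Q = 8.547e+04 rad/s; BW = Δω/(2π) = 1.36e+04 Hz.

(a) f₀ = 378.7 Hz  (b) Q = 0.02784  (c) BW = 1.36e+04 Hz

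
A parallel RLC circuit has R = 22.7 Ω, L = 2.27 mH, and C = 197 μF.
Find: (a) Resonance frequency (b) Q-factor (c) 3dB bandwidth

Step 1 — Resonance: ω₀ = 1/√(LC) = 1/√(0.00227·0.000197) = 1495 rad/s.
Step 2 — f₀ = ω₀/(2π) = 238 Hz.
Step 3 — Parallel Q: Q = R/(ω₀L) = 22.7/(1495·0.00227) = 6.687.
Step 4 — Bandwidth: Δω = ω₀/Q = 223.6 rad/s; BW = Δω/(2π) = 35.59 Hz.

(a) f₀ = 238 Hz  (b) Q = 6.687  (c) BW = 35.59 Hz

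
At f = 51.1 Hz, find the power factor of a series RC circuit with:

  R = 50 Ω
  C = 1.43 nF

Step 1 — Angular frequency: ω = 2π·f = 2π·51.1 = 321.1 rad/s.
Step 2 — Component impedances:
  R: Z = R = 50 Ω
  C: Z = 1/(jωC) = -j/(ω·C) = 0 - j2.178e+06 Ω
Step 3 — Series combination: Z_total = R + C = 50 - j2.178e+06 Ω = 2.178e+06∠-90.0° Ω.
Step 4 — Power factor: PF = cos(φ) = Re(Z)/|Z| = 50/2.178e+06 = 2.296e-05.
Step 5 — Type: Im(Z) = -2.178e+06 ⇒ leading (phase φ = -90.0°).

PF = 2.296e-05 (leading, φ = -90.0°)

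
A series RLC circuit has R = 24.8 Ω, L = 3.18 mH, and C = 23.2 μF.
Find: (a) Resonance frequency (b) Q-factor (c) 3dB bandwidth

Step 1 — Resonance: ω₀ = 1/√(LC) = 1/√(0.00318·2.32e-05) = 3682 rad/s.
Step 2 — f₀ = ω₀/(2π) = 586 Hz.
Step 3 — Series Q: Q = ω₀L/R = 3682·0.00318/24.8 = 0.4721.
Step 4 — Bandwidth: Δω = ω₀/Q = 7799 rad/s; BW = Δω/(2π) = 1241 Hz.

(a) f₀ = 586 Hz  (b) Q = 0.4721  (c) BW = 1241 Hz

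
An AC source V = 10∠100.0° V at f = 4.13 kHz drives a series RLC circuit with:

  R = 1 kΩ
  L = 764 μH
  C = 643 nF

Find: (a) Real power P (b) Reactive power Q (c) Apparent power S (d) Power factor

Step 1 — Angular frequency: ω = 2π·f = 2π·4130 = 2.595e+04 rad/s.
Step 2 — Component impedances:
  R: Z = R = 1000 Ω
  L: Z = jωL = j·2.595e+04·0.000764 = 0 + j19.83 Ω
  C: Z = 1/(jωC) = -j/(ω·C) = 0 - j59.93 Ω
Step 3 — Series combination: Z_total = R + L + C = 1000 - j40.11 Ω = 1001∠-2.3° Ω.
Step 4 — Source phasor: V = 10∠100.0° V = -1.736 + j9.848 V.
Step 5 — Current: I = V / Z = -0.002128 + j0.009763 A = 0.009992∠102.3° A.
Step 6 — Complex power: S = V·I* = 0.09984 - j0.004004 VA.
Step 7 — Real power: P = Re(S) = 0.09984 W.
Step 8 — Reactive power: Q = Im(S) = -0.004004 VAR.
Step 9 — Apparent power: |S| = 0.09992 VA.
Step 10 — Power factor: PF = P/|S| = 0.9992 (leading).

(a) P = 0.09984 W  (b) Q = -0.004004 VAR  (c) S = 0.09992 VA  (d) PF = 0.9992 (leading)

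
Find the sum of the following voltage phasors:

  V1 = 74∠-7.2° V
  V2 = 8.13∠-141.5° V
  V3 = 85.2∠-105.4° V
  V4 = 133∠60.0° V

Step 1 — Convert each phasor to rectangular form:
  V1 = 74·(cos(-7.2°) + j·sin(-7.2°)) = 73.42 - j9.275 V
  V2 = 8.13·(cos(-141.5°) + j·sin(-141.5°)) = -6.363 - j5.061 V
  V3 = 85.2·(cos(-105.4°) + j·sin(-105.4°)) = -22.63 - j82.14 V
  V4 = 133·(cos(60.0°) + j·sin(60.0°)) = 66.5 + j115.2 V
Step 2 — Sum components: V_total = 110.9 + j18.7 V.
Step 3 — Convert to polar: |V_total| = 112.5 V, ∠V_total = 9.6°.

V_total = 112.5∠9.6° V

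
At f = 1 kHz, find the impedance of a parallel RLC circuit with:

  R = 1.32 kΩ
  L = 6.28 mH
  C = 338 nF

Step 1 — Angular frequency: ω = 2π·f = 2π·1000 = 6283 rad/s.
Step 2 — Component impedances:
  R: Z = R = 1320 Ω
  L: Z = jωL = j·6283·0.00628 = 0 + j39.46 Ω
  C: Z = 1/(jωC) = -j/(ω·C) = 0 - j470.9 Ω
Step 3 — Parallel combination: 1/Z_total = 1/R + 1/L + 1/C; Z_total = 1.404 + j43.02 Ω = 43.04∠88.1° Ω.

Z = 1.404 + j43.02 Ω = 43.04∠88.1° Ω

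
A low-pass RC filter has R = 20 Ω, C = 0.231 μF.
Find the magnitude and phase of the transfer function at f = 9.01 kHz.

Step 1 — Angular frequency: ω = 2π·9010 = 5.661e+04 rad/s.
Step 2 — Transfer function: H(jω) = 1/(1 + jωRC).
Step 3 — Denominator: 1 + jωRC = 1 + j·5.661e+04·20·2.31e-07 = 1 + j0.2615.
Step 4 — H = 0.936 - j0.2448.
Step 5 — Magnitude: |H| = 0.9675 (-0.3 dB); phase: φ = -14.7°.

|H| = 0.9675 (-0.3 dB), φ = -14.7°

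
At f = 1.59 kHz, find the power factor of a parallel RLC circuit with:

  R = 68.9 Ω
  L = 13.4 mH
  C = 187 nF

Step 1 — Angular frequency: ω = 2π·f = 2π·1590 = 9990 rad/s.
Step 2 — Component impedances:
  R: Z = R = 68.9 Ω
  L: Z = jωL = j·9990·0.0134 = 0 + j133.9 Ω
  C: Z = 1/(jωC) = -j/(ω·C) = 0 - j535.3 Ω
Step 3 — Parallel combination: 1/Z_total = 1/R + 1/L + 1/C; Z_total = 59.97 + j23.14 Ω = 64.28∠21.1° Ω.
Step 4 — Power factor: PF = cos(φ) = Re(Z)/|Z| = 59.97/64.28 = 0.9329.
Step 5 — Type: Im(Z) = 23.14 ⇒ lagging (phase φ = 21.1°).

PF = 0.9329 (lagging, φ = 21.1°)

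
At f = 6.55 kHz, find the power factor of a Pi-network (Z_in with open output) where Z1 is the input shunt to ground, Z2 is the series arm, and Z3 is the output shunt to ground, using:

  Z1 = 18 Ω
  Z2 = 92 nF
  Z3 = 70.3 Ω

Step 1 — Angular frequency: ω = 2π·f = 2π·6550 = 4.115e+04 rad/s.
Step 2 — Component impedances:
  Z1: Z = R = 18 Ω
  Z2: Z = 1/(jωC) = -j/(ω·C) = 0 - j264.1 Ω
  Z3: Z = R = 70.3 Ω
Step 3 — With open output, the series arm Z2 and the output shunt Z3 appear in series to ground: Z2 + Z3 = 70.3 - j264.1 Ω.
Step 4 — Parallel with input shunt Z1: Z_in = Z1 || (Z2 + Z3) = 17.63 - j1.103 Ω = 17.67∠-3.6° Ω.
Step 5 — Power factor: PF = cos(φ) = Re(Z)/|Z| = 17.631/17.666 = 0.998.
Step 6 — Type: Im(Z) = -1.103 ⇒ leading (phase φ = -3.6°).

PF = 0.998 (leading, φ = -3.6°)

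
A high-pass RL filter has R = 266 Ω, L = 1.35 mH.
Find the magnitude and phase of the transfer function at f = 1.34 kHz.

Step 1 — Angular frequency: ω = 2π·1340 = 8419 rad/s.
Step 2 — Transfer function: H(jω) = jωL/(R + jωL).
Step 3 — Numerator jωL = j·11.37; denominator R + jωL = 266 + j11.37.
Step 4 — H = 0.001823 + j0.04265.
Step 5 — Magnitude: |H| = 0.04269 (-27.4 dB); phase: φ = 87.6°.

|H| = 0.04269 (-27.4 dB), φ = 87.6°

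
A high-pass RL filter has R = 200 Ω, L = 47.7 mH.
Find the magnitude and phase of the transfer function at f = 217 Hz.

Step 1 — Angular frequency: ω = 2π·217 = 1363 rad/s.
Step 2 — Transfer function: H(jω) = jωL/(R + jωL).
Step 3 — Numerator jωL = j·65.04; denominator R + jωL = 200 + j65.04.
Step 4 — H = 0.09563 + j0.2941.
Step 5 — Magnitude: |H| = 0.3092 (-10.2 dB); phase: φ = 72.0°.

|H| = 0.3092 (-10.2 dB), φ = 72.0°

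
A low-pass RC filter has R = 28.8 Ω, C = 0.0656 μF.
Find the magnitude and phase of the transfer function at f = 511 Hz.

Step 1 — Angular frequency: ω = 2π·511 = 3211 rad/s.
Step 2 — Transfer function: H(jω) = 1/(1 + jωRC).
Step 3 — Denominator: 1 + jωRC = 1 + j·3211·28.8·6.56e-08 = 1 + j0.006066.
Step 4 — H = 1 - j0.006066.
Step 5 — Magnitude: |H| = 1 (-0.0 dB); phase: φ = -0.3°.

|H| = 1 (-0.0 dB), φ = -0.3°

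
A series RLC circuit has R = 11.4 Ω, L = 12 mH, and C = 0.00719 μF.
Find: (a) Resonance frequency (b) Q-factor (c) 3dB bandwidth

Step 1 — Resonance: ω₀ = 1/√(LC) = 1/√(0.012·7.19e-09) = 1.077e+05 rad/s.
Step 2 — f₀ = ω₀/(2π) = 1.713e+04 Hz.
Step 3 — Series Q: Q = ω₀L/R = 1.077e+05·0.012/11.4 = 113.3.
Step 4 — Bandwidth: Δω = ω₀/Q = 950 rad/s; BW = Δω/(2π) = 151.2 Hz.

(a) f₀ = 1.713e+04 Hz  (b) Q = 113.3  (c) BW = 151.2 Hz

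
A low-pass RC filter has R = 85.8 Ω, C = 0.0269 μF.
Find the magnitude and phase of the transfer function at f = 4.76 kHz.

Step 1 — Angular frequency: ω = 2π·4760 = 2.991e+04 rad/s.
Step 2 — Transfer function: H(jω) = 1/(1 + jωRC).
Step 3 — Denominator: 1 + jωRC = 1 + j·2.991e+04·85.8·2.69e-08 = 1 + j0.06903.
Step 4 — H = 0.9953 - j0.0687.
Step 5 — Magnitude: |H| = 0.9976 (-0.0 dB); phase: φ = -3.9°.

|H| = 0.9976 (-0.0 dB), φ = -3.9°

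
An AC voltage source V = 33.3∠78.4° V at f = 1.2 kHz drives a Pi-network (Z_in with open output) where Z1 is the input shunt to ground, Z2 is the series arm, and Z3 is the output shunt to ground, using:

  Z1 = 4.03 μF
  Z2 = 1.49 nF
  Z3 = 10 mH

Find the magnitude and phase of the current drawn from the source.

Step 1 — Angular frequency: ω = 2π·f = 2π·1200 = 7540 rad/s.
Step 2 — Component impedances:
  Z1: Z = 1/(jωC) = -j/(ω·C) = 0 - j32.91 Ω
  Z2: Z = 1/(jωC) = -j/(ω·C) = 0 - j8.901e+04 Ω
  Z3: Z = jωL = j·7540·0.01 = 0 + j75.4 Ω
Step 3 — With open output, the series arm Z2 and the output shunt Z3 appear in series to ground: Z2 + Z3 = 0 - j8.894e+04 Ω.
Step 4 — Parallel with input shunt Z1: Z_in = Z1 || (Z2 + Z3) = 0 - j32.9 Ω = 32.9∠-90.0° Ω.
Step 5 — Source phasor: V = 33.3∠78.4° V = 6.696 + j32.62 V.
Step 6 — Ohm's law: I = V / Z_total = (6.696 + j32.62) / (0 - j32.9) = -0.9915 + j0.2035 A.
Step 7 — Convert to polar: |I| = 1.012 A, ∠I = 168.4°.

I = 1.012∠168.4° A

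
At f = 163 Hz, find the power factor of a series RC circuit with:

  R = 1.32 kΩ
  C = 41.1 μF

Step 1 — Angular frequency: ω = 2π·f = 2π·163 = 1024 rad/s.
Step 2 — Component impedances:
  R: Z = R = 1320 Ω
  C: Z = 1/(jωC) = -j/(ω·C) = 0 - j23.76 Ω
Step 3 — Series combination: Z_total = R + C = 1320 - j23.76 Ω = 1320∠-1.0° Ω.
Step 4 — Power factor: PF = cos(φ) = Re(Z)/|Z| = 1320/1320.2 = 0.9998.
Step 5 — Type: Im(Z) = -23.76 ⇒ leading (phase φ = -1.0°).

PF = 0.9998 (leading, φ = -1.0°)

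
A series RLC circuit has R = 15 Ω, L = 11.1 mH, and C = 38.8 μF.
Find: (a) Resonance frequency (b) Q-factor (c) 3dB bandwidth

Step 1 — Resonance condition Im(Z)=0 gives ω₀ = 1/√(LC).
Step 2 — ω₀ = 1/√(0.0111·3.88e-05) = 1524 rad/s.
Step 3 — f₀ = ω₀/(2π) = 242.5 Hz.
Step 4 — Series Q: Q = ω₀L/R = 1524·0.0111/15 = 1.128.
Step 5 — 3dB bandwidth: Δω = ω₀/Q = 1351 rad/s; BW = Δω/(2π) = 215.1 Hz.

(a) f₀ = 242.5 Hz  (b) Q = 1.128  (c) BW = 215.1 Hz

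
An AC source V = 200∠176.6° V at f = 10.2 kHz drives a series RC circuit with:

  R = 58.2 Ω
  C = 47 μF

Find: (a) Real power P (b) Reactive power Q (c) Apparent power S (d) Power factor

Step 1 — Angular frequency: ω = 2π·f = 2π·1.02e+04 = 6.409e+04 rad/s.
Step 2 — Component impedances:
  R: Z = R = 58.2 Ω
  C: Z = 1/(jωC) = -j/(ω·C) = 0 - j0.332 Ω
Step 3 — Series combination: Z_total = R + C = 58.2 - j0.332 Ω = 58.2∠-0.3° Ω.
Step 4 — Source phasor: V = 200∠176.6° V = -199.6 + j11.86 V.
Step 5 — Current: I = V / Z = -3.431 + j0.1842 A = 3.436∠176.9° A.
Step 6 — Complex power: S = V·I* = 687.3 - j3.92 VA.
Step 7 — Real power: P = Re(S) = 687.3 W.
Step 8 — Reactive power: Q = Im(S) = -3.92 VAR.
Step 9 — Apparent power: |S| = 687.3 VA.
Step 10 — Power factor: PF = P/|S| = 1 (leading).

(a) P = 687.3 W  (b) Q = -3.92 VAR  (c) S = 687.3 VA  (d) PF = 1 (leading)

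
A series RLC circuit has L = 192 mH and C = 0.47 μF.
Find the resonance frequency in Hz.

Step 1 — Resonance condition Im(Z)=0 gives ω₀ = 1/√(LC).
Step 2 — ω₀ = 1/√(0.192·4.7e-07) = 3329 rad/s.
Step 3 — f₀ = ω₀/(2π) = 529.8 Hz.

f₀ = 529.8 Hz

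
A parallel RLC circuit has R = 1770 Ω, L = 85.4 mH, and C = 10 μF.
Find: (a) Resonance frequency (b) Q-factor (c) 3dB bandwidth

Step 1 — Resonance: ω₀ = 1/√(LC) = 1/√(0.0854·1e-05) = 1082 rad/s.
Step 2 — f₀ = ω₀/(2π) = 172.2 Hz.
Step 3 — Parallel Q: Q = R/(ω₀L) = 1770/(1082·0.0854) = 19.15.
Step 4 — Bandwidth: Δω = ω₀/Q = 56.5 rad/s; BW = Δω/(2π) = 8.992 Hz.

(a) f₀ = 172.2 Hz  (b) Q = 19.15  (c) BW = 8.992 Hz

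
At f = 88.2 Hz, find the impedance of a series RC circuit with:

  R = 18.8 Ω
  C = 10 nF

Step 1 — Angular frequency: ω = 2π·f = 2π·88.2 = 554.2 rad/s.
Step 2 — Component impedances:
  R: Z = R = 18.8 Ω
  C: Z = 1/(jωC) = -j/(ω·C) = 0 - j1.804e+05 Ω
Step 3 — Series combination: Z_total = R + C = 18.8 - j1.804e+05 Ω = 1.804e+05∠-90.0° Ω.

Z = 18.8 - j1.804e+05 Ω = 1.804e+05∠-90.0° Ω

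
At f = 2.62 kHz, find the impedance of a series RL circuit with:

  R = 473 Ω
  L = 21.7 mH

Step 1 — Angular frequency: ω = 2π·f = 2π·2620 = 1.646e+04 rad/s.
Step 2 — Component impedances:
  R: Z = R = 473 Ω
  L: Z = jωL = j·1.646e+04·0.0217 = 0 + j357.2 Ω
Step 3 — Series combination: Z_total = R + L = 473 + j357.2 Ω = 592.7∠37.1° Ω.

Z = 473 + j357.2 Ω = 592.7∠37.1° Ω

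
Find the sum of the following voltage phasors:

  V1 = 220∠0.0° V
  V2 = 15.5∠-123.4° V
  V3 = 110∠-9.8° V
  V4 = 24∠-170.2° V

Step 1 — Convert each phasor to rectangular form:
  V1 = 220·(cos(0.0°) + j·sin(0.0°)) = 220 V
  V2 = 15.5·(cos(-123.4°) + j·sin(-123.4°)) = -8.532 - j12.94 V
  V3 = 110·(cos(-9.8°) + j·sin(-9.8°)) = 108.4 - j18.72 V
  V4 = 24·(cos(-170.2°) + j·sin(-170.2°)) = -23.65 - j4.085 V
Step 2 — Sum components: V_total = 296.2 - j35.75 V.
Step 3 — Convert to polar: |V_total| = 298.4 V, ∠V_total = -6.9°.

V_total = 298.4∠-6.9° V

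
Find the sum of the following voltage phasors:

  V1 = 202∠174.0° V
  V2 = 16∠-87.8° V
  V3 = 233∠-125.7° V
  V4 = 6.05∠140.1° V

Step 1 — Convert each phasor to rectangular form:
  V1 = 202·(cos(174.0°) + j·sin(174.0°)) = -200.9 + j21.11 V
  V2 = 16·(cos(-87.8°) + j·sin(-87.8°)) = 0.6142 - j15.99 V
  V3 = 233·(cos(-125.7°) + j·sin(-125.7°)) = -136 - j189.2 V
  V4 = 6.05·(cos(140.1°) + j·sin(140.1°)) = -4.641 + j3.881 V
Step 2 — Sum components: V_total = -340.9 - j180.2 V.
Step 3 — Convert to polar: |V_total| = 385.6 V, ∠V_total = -152.1°.

V_total = 385.6∠-152.1° V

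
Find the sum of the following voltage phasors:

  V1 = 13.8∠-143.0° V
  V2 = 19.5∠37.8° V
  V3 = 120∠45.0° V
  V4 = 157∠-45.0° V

Step 1 — Convert each phasor to rectangular form:
  V1 = 13.8·(cos(-143.0°) + j·sin(-143.0°)) = -11.02 - j8.305 V
  V2 = 19.5·(cos(37.8°) + j·sin(37.8°)) = 15.41 + j11.95 V
  V3 = 120·(cos(45.0°) + j·sin(45.0°)) = 84.85 + j84.85 V
  V4 = 157·(cos(-45.0°) + j·sin(-45.0°)) = 111 - j111 V
Step 2 — Sum components: V_total = 200.3 - j22.52 V.
Step 3 — Convert to polar: |V_total| = 201.5 V, ∠V_total = -6.4°.

V_total = 201.5∠-6.4° V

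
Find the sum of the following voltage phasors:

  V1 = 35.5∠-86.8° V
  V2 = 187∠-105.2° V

Step 1 — Convert each phasor to rectangular form:
  V1 = 35.5·(cos(-86.8°) + j·sin(-86.8°)) = 1.982 - j35.44 V
  V2 = 187·(cos(-105.2°) + j·sin(-105.2°)) = -49.03 - j180.5 V
Step 2 — Sum components: V_total = -47.05 - j215.9 V.
Step 3 — Convert to polar: |V_total| = 221 V, ∠V_total = -102.3°.

V_total = 221∠-102.3° V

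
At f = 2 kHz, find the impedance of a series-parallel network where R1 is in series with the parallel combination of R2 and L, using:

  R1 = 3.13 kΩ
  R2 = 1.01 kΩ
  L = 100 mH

Step 1 — Angular frequency: ω = 2π·f = 2π·2000 = 1.257e+04 rad/s.
Step 2 — Component impedances:
  R1: Z = R = 3130 Ω
  R2: Z = R = 1010 Ω
  L: Z = jωL = j·1.257e+04·0.1 = 0 + j1257 Ω
Step 3 — Parallel branch: R2 || L = 1/(1/R2 + 1/L) = 613.6 + j493.2 Ω.
Step 4 — Series with R1: Z_total = R1 + (R2 || L) = 3744 + j493.2 Ω = 3776∠7.5° Ω.

Z = 3744 + j493.2 Ω = 3776∠7.5° Ω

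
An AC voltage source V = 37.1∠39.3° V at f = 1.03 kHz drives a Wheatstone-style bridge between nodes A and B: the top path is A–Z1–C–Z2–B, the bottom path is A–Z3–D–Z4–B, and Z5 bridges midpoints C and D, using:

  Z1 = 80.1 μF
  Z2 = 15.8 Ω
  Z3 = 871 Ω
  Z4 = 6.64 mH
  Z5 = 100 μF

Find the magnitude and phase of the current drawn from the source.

Step 1 — Angular frequency: ω = 2π·f = 2π·1030 = 6472 rad/s.
Step 2 — Component impedances:
  Z1: Z = 1/(jωC) = -j/(ω·C) = 0 - j1.929 Ω
  Z2: Z = R = 15.8 Ω
  Z3: Z = R = 871 Ω
  Z4: Z = jωL = j·6472·0.00664 = 0 + j42.97 Ω
  Z5: Z = 1/(jωC) = -j/(ω·C) = 0 - j1.545 Ω
Step 3 — Bridge requires nodal analysis (the Z5 bridge couples midpoints C and D, so the two paths cannot be reduced to a simple series/parallel combination). Setting node B to ground and injecting 1 A at node A, the 3-node admittance system at A, C, D solves to V_A = Z_AB = 13.8 + j3.329 Ω = 14.19∠13.6° Ω.
Step 4 — Source phasor: V = 37.1∠39.3° V = 28.71 + j23.5 V.
Step 5 — Ohm's law: I = V / Z_total = (28.71 + j23.5) / (13.8 + j3.329) = 2.354 + j1.135 A.
Step 6 — Convert to polar: |I| = 2.614 A, ∠I = 25.7°.

I = 2.614∠25.7° A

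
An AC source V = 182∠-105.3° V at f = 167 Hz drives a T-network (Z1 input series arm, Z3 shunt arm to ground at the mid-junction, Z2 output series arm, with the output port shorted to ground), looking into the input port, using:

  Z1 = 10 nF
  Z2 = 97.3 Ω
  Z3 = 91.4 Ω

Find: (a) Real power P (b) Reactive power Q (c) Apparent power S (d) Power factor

Step 1 — Angular frequency: ω = 2π·f = 2π·167 = 1049 rad/s.
Step 2 — Component impedances:
  Z1: Z = 1/(jωC) = -j/(ω·C) = 0 - j9.53e+04 Ω
  Z2: Z = R = 97.3 Ω
  Z3: Z = R = 91.4 Ω
Step 3 — With the output port shorted to ground, the output series arm Z2 runs from the junction to ground; the shunt arm Z3 also runs from the junction to ground. They appear in parallel: Z3 || Z2 = 47.13 Ω.
Step 4 — Series with input arm Z1: Z_in = Z1 + (Z3 || Z2) = 47.13 - j9.53e+04 Ω = 9.53e+04∠-90.0° Ω.
Step 5 — Source phasor: V = 182∠-105.3° V = -48.02 - j175.5 V.
Step 6 — Current: I = V / Z = 0.001842 - j0.0005048 A = 0.00191∠-15.3° A.
Step 7 — Complex power: S = V·I* = 0.0001719 - j0.3476 VA.
Step 8 — Real power: P = Re(S) = 0.0001719 W.
Step 9 — Reactive power: Q = Im(S) = -0.3476 VAR.
Step 10 — Apparent power: |S| = 0.3476 VA.
Step 11 — Power factor: PF = P/|S| = 0.0004945 (leading).

(a) P = 0.0001719 W  (b) Q = -0.3476 VAR  (c) S = 0.3476 VA  (d) PF = 0.0004945 (leading)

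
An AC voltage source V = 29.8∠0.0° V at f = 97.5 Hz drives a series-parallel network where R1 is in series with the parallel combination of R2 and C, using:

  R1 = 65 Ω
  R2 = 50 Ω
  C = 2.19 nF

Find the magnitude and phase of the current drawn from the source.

Step 1 — Angular frequency: ω = 2π·f = 2π·97.5 = 612.6 rad/s.
Step 2 — Component impedances:
  R1: Z = R = 65 Ω
  R2: Z = R = 50 Ω
  C: Z = 1/(jωC) = -j/(ω·C) = 0 - j7.454e+05 Ω
Step 3 — Parallel branch: R2 || C = 1/(1/R2 + 1/C) = 50 - j0.003354 Ω.
Step 4 — Series with R1: Z_total = R1 + (R2 || C) = 115 - j0.003354 Ω = 115∠-0.0° Ω.
Step 5 — Source phasor: V = 29.8∠0.0° V = 29.8 V.
Step 6 — Ohm's law: I = V / Z_total = (29.8) / (115 - j0.003354) = 0.2591 + j7.558e-06 A.
Step 7 — Convert to polar: |I| = 0.2591 A, ∠I = 0.0°.

I = 0.2591∠0.0° A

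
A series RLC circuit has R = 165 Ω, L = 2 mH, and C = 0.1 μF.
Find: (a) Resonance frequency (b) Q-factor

Step 1 — Resonance condition Im(Z)=0 gives ω₀ = 1/√(LC).
Step 2 — ω₀ = 1/√(0.002·1e-07) = 7.071e+04 rad/s.
Step 3 — f₀ = ω₀/(2π) = 1.125e+04 Hz.
Step 4 — Series Q: Q = ω₀L/R = 7.071e+04·0.002/165 = 0.8571.

(a) f₀ = 1.125e+04 Hz  (b) Q = 0.8571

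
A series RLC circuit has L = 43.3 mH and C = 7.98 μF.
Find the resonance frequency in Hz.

Step 1 — Resonance condition Im(Z)=0 gives ω₀ = 1/√(LC).
Step 2 — ω₀ = 1/√(0.0433·7.98e-06) = 1701 rad/s.
Step 3 — f₀ = ω₀/(2π) = 270.8 Hz.

f₀ = 270.8 Hz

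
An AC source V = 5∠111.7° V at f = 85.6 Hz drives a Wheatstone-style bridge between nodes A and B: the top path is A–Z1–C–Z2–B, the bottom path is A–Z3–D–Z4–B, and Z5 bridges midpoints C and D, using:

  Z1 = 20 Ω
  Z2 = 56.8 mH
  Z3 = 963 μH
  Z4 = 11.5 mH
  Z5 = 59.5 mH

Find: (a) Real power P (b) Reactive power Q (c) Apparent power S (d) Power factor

Step 1 — Angular frequency: ω = 2π·f = 2π·85.6 = 537.8 rad/s.
Step 2 — Component impedances:
  Z1: Z = R = 20 Ω
  Z2: Z = jωL = j·537.8·0.0568 = 0 + j30.55 Ω
  Z3: Z = jωL = j·537.8·0.000963 = 0 + j0.5179 Ω
  Z4: Z = jωL = j·537.8·0.0115 = 0 + j6.185 Ω
  Z5: Z = jωL = j·537.8·0.0595 = 0 + j32 Ω
Step 3 — Bridge requires nodal analysis (the Z5 bridge couples midpoints C and D, so the two paths cannot be reduced to a simple series/parallel combination). Setting node B to ground and injecting 1 A at node A, the 3-node admittance system at A, C, D solves to V_A = Z_AB = 0.3249 + j5.86 Ω = 5.869∠86.8° Ω.
Step 4 — Source phasor: V = 5∠111.7° V = -1.849 + j4.646 V.
Step 5 — Current: I = V / Z = 0.7729 + j0.3583 A = 0.8519∠24.9° A.
Step 6 — Complex power: S = V·I* = 0.2358 + j4.253 VA.
Step 7 — Real power: P = Re(S) = 0.2358 W.
Step 8 — Reactive power: Q = Im(S) = 4.253 VAR.
Step 9 — Apparent power: |S| = 4.259 VA.
Step 10 — Power factor: PF = P/|S| = 0.05536 (lagging).

(a) P = 0.2358 W  (b) Q = 4.253 VAR  (c) S = 4.259 VA  (d) PF = 0.05536 (lagging)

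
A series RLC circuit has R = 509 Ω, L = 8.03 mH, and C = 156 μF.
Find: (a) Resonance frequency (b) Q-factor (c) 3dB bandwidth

Step 1 — Resonance: ω₀ = 1/√(LC) = 1/√(0.00803·0.000156) = 893.5 rad/s.
Step 2 — f₀ = ω₀/(2π) = 142.2 Hz.
Step 3 — Series Q: Q = ω₀L/R = 893.5·0.00803/509 = 0.0141.
Step 4 — Bandwidth: Δω = ω₀/Q = 6.339e+04 rad/s; BW = Δω/(2π) = 1.009e+04 Hz.

(a) f₀ = 142.2 Hz  (b) Q = 0.0141  (c) BW = 1.009e+04 Hz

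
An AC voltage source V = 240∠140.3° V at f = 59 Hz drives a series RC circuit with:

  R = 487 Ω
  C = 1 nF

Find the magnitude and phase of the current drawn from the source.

Step 1 — Angular frequency: ω = 2π·f = 2π·59 = 370.7 rad/s.
Step 2 — Component impedances:
  R: Z = R = 487 Ω
  C: Z = 1/(jωC) = -j/(ω·C) = 0 - j2.698e+06 Ω
Step 3 — Series combination: Z_total = R + C = 487 - j2.698e+06 Ω = 2.698e+06∠-90.0° Ω.
Step 4 — Source phasor: V = 240∠140.3° V = -184.7 + j153.3 V.
Step 5 — Ohm's law: I = V / Z_total = (-184.7 + j153.3) / (487 - j2.698e+06) = -5.684e-05 - j6.844e-05 A.
Step 6 — Convert to polar: |I| = 8.897e-05 A, ∠I = -129.7°.

I = 8.897e-05∠-129.7° A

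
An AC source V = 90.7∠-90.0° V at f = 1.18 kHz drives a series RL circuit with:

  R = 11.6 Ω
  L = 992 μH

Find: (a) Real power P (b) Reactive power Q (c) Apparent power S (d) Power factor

Step 1 — Angular frequency: ω = 2π·f = 2π·1180 = 7414 rad/s.
Step 2 — Component impedances:
  R: Z = R = 11.6 Ω
  L: Z = jωL = j·7414·0.000992 = 0 + j7.355 Ω
Step 3 — Series combination: Z_total = R + L = 11.6 + j7.355 Ω = 13.74∠32.4° Ω.
Step 4 — Source phasor: V = 90.7∠-90.0° V = 0 - j90.7 V.
Step 5 — Current: I = V / Z = -3.536 - j5.577 A = 6.604∠-122.4° A.
Step 6 — Complex power: S = V·I* = 505.8 + j320.7 VA.
Step 7 — Real power: P = Re(S) = 505.8 W.
Step 8 — Reactive power: Q = Im(S) = 320.7 VAR.
Step 9 — Apparent power: |S| = 598.9 VA.
Step 10 — Power factor: PF = P/|S| = 0.8445 (lagging).

(a) P = 505.8 W  (b) Q = 320.7 VAR  (c) S = 598.9 VA  (d) PF = 0.8445 (lagging)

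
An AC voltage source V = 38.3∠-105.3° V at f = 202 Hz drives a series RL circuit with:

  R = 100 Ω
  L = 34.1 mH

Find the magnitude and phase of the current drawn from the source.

Step 1 — Angular frequency: ω = 2π·f = 2π·202 = 1269 rad/s.
Step 2 — Component impedances:
  R: Z = R = 100 Ω
  L: Z = jωL = j·1269·0.0341 = 0 + j43.28 Ω
Step 3 — Series combination: Z_total = R + L = 100 + j43.28 Ω = 109∠23.4° Ω.
Step 4 — Source phasor: V = 38.3∠-105.3° V = -10.11 - j36.94 V.
Step 5 — Ohm's law: I = V / Z_total = (-10.11 - j36.94) / (100 + j43.28) = -0.2198 - j0.2743 A.
Step 6 — Convert to polar: |I| = 0.3515 A, ∠I = -128.7°.

I = 0.3515∠-128.7° A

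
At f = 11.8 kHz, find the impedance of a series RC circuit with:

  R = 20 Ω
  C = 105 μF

Step 1 — Angular frequency: ω = 2π·f = 2π·1.18e+04 = 7.414e+04 rad/s.
Step 2 — Component impedances:
  R: Z = R = 20 Ω
  C: Z = 1/(jωC) = -j/(ω·C) = 0 - j0.1285 Ω
Step 3 — Series combination: Z_total = R + C = 20 - j0.1285 Ω = 20∠-0.4° Ω.

Z = 20 - j0.1285 Ω = 20∠-0.4° Ω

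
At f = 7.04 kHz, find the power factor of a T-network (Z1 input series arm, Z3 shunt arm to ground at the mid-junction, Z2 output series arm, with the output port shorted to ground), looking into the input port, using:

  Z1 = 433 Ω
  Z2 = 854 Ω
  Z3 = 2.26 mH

Step 1 — Angular frequency: ω = 2π·f = 2π·7040 = 4.423e+04 rad/s.
Step 2 — Component impedances:
  Z1: Z = R = 433 Ω
  Z2: Z = R = 854 Ω
  Z3: Z = jωL = j·4.423e+04·0.00226 = 0 + j99.97 Ω
Step 3 — With the output port shorted to ground, the output series arm Z2 runs from the junction to ground; the shunt arm Z3 also runs from the junction to ground. They appear in parallel: Z3 || Z2 = 11.54 + j98.62 Ω.
Step 4 — Series with input arm Z1: Z_in = Z1 + (Z3 || Z2) = 444.5 + j98.62 Ω = 455.4∠12.5° Ω.
Step 5 — Power factor: PF = cos(φ) = Re(Z)/|Z| = 444.54/455.35 = 0.9763.
Step 6 — Type: Im(Z) = 98.62 ⇒ lagging (phase φ = 12.5°).

PF = 0.9763 (lagging, φ = 12.5°)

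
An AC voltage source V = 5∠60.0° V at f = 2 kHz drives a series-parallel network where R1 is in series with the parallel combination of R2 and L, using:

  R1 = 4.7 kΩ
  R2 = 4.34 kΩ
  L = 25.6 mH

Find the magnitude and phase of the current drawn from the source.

Step 1 — Angular frequency: ω = 2π·f = 2π·2000 = 1.257e+04 rad/s.
Step 2 — Component impedances:
  R1: Z = R = 4700 Ω
  R2: Z = R = 4340 Ω
  L: Z = jωL = j·1.257e+04·0.0256 = 0 + j321.7 Ω
Step 3 — Parallel branch: R2 || L = 1/(1/R2 + 1/L) = 23.72 + j319.9 Ω.
Step 4 — Series with R1: Z_total = R1 + (R2 || L) = 4724 + j319.9 Ω = 4735∠3.9° Ω.
Step 5 — Source phasor: V = 5∠60.0° V = 2.5 + j4.33 V.
Step 6 — Ohm's law: I = V / Z_total = (2.5 + j4.33) / (4724 + j319.9) = 0.0005886 + j0.0008768 A.
Step 7 — Convert to polar: |I| = 0.001056 A, ∠I = 56.1°.

I = 0.001056∠56.1° A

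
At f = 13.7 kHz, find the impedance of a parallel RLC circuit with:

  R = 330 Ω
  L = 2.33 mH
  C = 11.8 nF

Step 1 — Angular frequency: ω = 2π·f = 2π·1.37e+04 = 8.608e+04 rad/s.
Step 2 — Component impedances:
  R: Z = R = 330 Ω
  L: Z = jωL = j·8.608e+04·0.00233 = 0 + j200.6 Ω
  C: Z = 1/(jωC) = -j/(ω·C) = 0 - j984.5 Ω
Step 3 — Parallel combination: 1/Z_total = 1/R + 1/L + 1/C; Z_total = 121.5 + j159.2 Ω = 200.2∠52.6° Ω.

Z = 121.5 + j159.2 Ω = 200.2∠52.6° Ω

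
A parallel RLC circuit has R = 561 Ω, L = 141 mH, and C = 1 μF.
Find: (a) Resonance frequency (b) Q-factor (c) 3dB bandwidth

Step 1 — Resonance: ω₀ = 1/√(LC) = 1/√(0.141·1e-06) = 2663 rad/s.
Step 2 — f₀ = ω₀/(2π) = 423.8 Hz.
Step 3 — Parallel Q: Q = R/(ω₀L) = 561/(2663·0.141) = 1.494.
Step 4 — Bandwidth: Δω = ω₀/Q = 1783 rad/s; BW = Δω/(2π) = 283.7 Hz.

(a) f₀ = 423.8 Hz  (b) Q = 1.494  (c) BW = 283.7 Hz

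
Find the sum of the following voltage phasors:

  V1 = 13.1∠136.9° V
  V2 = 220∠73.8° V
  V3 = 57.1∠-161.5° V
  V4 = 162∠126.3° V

Step 1 — Convert each phasor to rectangular form:
  V1 = 13.1·(cos(136.9°) + j·sin(136.9°)) = -9.565 + j8.951 V
  V2 = 220·(cos(73.8°) + j·sin(73.8°)) = 61.38 + j211.3 V
  V3 = 57.1·(cos(-161.5°) + j·sin(-161.5°)) = -54.15 - j18.12 V
  V4 = 162·(cos(126.3°) + j·sin(126.3°)) = -95.91 + j130.6 V
Step 2 — Sum components: V_total = -98.24 + j332.7 V.
Step 3 — Convert to polar: |V_total| = 346.9 V, ∠V_total = 106.5°.

V_total = 346.9∠106.5° V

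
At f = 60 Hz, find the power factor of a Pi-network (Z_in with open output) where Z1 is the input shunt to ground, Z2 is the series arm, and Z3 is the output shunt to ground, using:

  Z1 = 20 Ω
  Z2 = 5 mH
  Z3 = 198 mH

Step 1 — Angular frequency: ω = 2π·f = 2π·60 = 377 rad/s.
Step 2 — Component impedances:
  Z1: Z = R = 20 Ω
  Z2: Z = jωL = j·377·0.005 = 0 + j1.885 Ω
  Z3: Z = jωL = j·377·0.198 = 0 + j74.64 Ω
Step 3 — With open output, the series arm Z2 and the output shunt Z3 appear in series to ground: Z2 + Z3 = 0 + j76.53 Ω.
Step 4 — Parallel with input shunt Z1: Z_in = Z1 || (Z2 + Z3) = 18.72 + j4.893 Ω = 19.35∠14.6° Ω.
Step 5 — Power factor: PF = cos(φ) = Re(Z)/|Z| = 18.721/19.35 = 0.9675.
Step 6 — Type: Im(Z) = 4.893 ⇒ lagging (phase φ = 14.6°).

PF = 0.9675 (lagging, φ = 14.6°)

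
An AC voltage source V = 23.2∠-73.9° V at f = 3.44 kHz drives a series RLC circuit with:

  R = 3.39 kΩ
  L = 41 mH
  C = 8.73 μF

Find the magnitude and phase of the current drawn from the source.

Step 1 — Angular frequency: ω = 2π·f = 2π·3440 = 2.161e+04 rad/s.
Step 2 — Component impedances:
  R: Z = R = 3390 Ω
  L: Z = jωL = j·2.161e+04·0.041 = 0 + j886.2 Ω
  C: Z = 1/(jωC) = -j/(ω·C) = 0 - j5.3 Ω
Step 3 — Series combination: Z_total = R + L + C = 3390 + j880.9 Ω = 3503∠14.6° Ω.
Step 4 — Source phasor: V = 23.2∠-73.9° V = 6.434 - j22.29 V.
Step 5 — Ohm's law: I = V / Z_total = (6.434 - j22.29) / (3390 + j880.9) = 0.0001773 - j0.006621 A.
Step 6 — Convert to polar: |I| = 0.006624 A, ∠I = -88.5°.

I = 0.006624∠-88.5° A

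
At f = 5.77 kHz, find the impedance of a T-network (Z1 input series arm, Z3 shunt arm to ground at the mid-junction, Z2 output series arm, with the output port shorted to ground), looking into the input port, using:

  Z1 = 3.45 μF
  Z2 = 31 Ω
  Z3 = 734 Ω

Step 1 — Angular frequency: ω = 2π·f = 2π·5770 = 3.625e+04 rad/s.
Step 2 — Component impedances:
  Z1: Z = 1/(jωC) = -j/(ω·C) = 0 - j7.995 Ω
  Z2: Z = R = 31 Ω
  Z3: Z = R = 734 Ω
Step 3 — With the output port shorted to ground, the output series arm Z2 runs from the junction to ground; the shunt arm Z3 also runs from the junction to ground. They appear in parallel: Z3 || Z2 = 29.74 Ω.
Step 4 — Series with input arm Z1: Z_in = Z1 + (Z3 || Z2) = 29.74 - j7.995 Ω = 30.8∠-15.0° Ω.

Z = 29.74 - j7.995 Ω = 30.8∠-15.0° Ω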